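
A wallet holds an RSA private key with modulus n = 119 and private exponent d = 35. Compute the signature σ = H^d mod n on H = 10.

82

Squares mod 119: H^1≡10, H^2≡100, H^4≡4, H^8≡16, H^16≡18, H^32≡86
35 = 32 + 2 + 1, so H^35 ≡ 86·100·10 ≡ 82 (mod 119)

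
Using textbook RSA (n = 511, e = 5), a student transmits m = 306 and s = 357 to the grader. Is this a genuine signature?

forged

Squares mod 511: s^1≡357, s^2≡210, s^4≡154
5 = 4 + 1, so s^5 ≡ 154·357 ≡ 301 (mod 511)
301 ≠ 306, so verification fails.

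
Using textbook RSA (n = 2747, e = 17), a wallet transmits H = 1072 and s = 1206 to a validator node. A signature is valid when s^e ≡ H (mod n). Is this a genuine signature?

genuine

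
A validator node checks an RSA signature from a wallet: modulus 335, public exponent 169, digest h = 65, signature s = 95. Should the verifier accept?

reject

s^2 ≡ 95^2 = 9025 ≡ 315
s^4 ≡ 315^2 = 99225 ≡ 65
s^8 ≡ 65^2 = 4225 ≡ 205
s^16 ≡ 205^2 = 42025 ≡ 150
s^32 ≡ 150^2 = 22500 ≡ 55
s^64 ≡ 55^2 = 3025 ≡ 10
s^128 ≡ 10^2 = 100
169 = 128 + 32 + 8 + 1, so s^169 ≡ 100·55·205·95 ≡ 270 (mod 335)
270 ≠ 65, so verification fails.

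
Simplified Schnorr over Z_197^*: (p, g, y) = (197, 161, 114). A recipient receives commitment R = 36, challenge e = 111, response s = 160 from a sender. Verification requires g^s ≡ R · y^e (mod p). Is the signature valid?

g^s mod p:
161^2 = 25921 ≡ 114
161^4 ≡ 114^2 = 12996 ≡ 191
161^8 ≡ 191^2 = 36481 ≡ 36
161^16 ≡ 36^2 = 1296 ≡ 114
161^32 ≡ 114^2 = 12996 ≡ 191
161^64 ≡ 191^2 = 36481 ≡ 36
161^128 ≡ 36^2 = 1296 ≡ 114
160 = 128 + 32, so 161^160 ≡ 114·191 ≡ 104 (mod 197)
R · y^e mod p:
114^2 = 12996 ≡ 191
114^4 ≡ 191^2 = 36481 ≡ 36
114^8 ≡ 36^2 = 1296 ≡ 114
114^16 ≡ 114^2 = 12996 ≡ 191
114^32 ≡ 191^2 = 36481 ≡ 36
114^64 ≡ 36^2 = 1296 ≡ 114
111 = 64 + 32 + 8 + 4 + 2 + 1, so 114^111 ≡ 114·36·114·36·191·114 ≡ 178 (mod 197)
36·178 = 6408 ≡ 104 (mod 197)
104 ≡ 104 (mod 197); signature holds.

valid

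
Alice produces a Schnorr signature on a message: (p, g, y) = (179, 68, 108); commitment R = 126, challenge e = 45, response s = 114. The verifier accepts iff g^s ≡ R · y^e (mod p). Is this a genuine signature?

genuine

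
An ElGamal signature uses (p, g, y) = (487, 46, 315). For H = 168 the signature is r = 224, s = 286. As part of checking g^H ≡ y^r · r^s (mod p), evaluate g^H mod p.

46^2 = 2116 ≡ 168
46^4 ≡ 168^2 = 28224 ≡ 465
46^8 ≡ 465^2 = 216225 ≡ 484
46^16 ≡ 484^2 = 234256 ≡ 9
46^32 ≡ 9^2 = 81
46^64 ≡ 81^2 = 6561 ≡ 230
46^128 ≡ 230^2 = 52900 ≡ 304
168 = 128 + 32 + 8, so 46^168 ≡ 304·81·484 ≡ 152 (mod 487)

152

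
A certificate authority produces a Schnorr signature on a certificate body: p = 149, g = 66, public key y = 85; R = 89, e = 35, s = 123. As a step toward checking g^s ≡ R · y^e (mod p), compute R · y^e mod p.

Squares mod 149: 85^1≡85, 85^2≡73, 85^4≡114, 85^8≡33, 85^16≡46, 85^32≡30
35 = 32 + 2 + 1, so 85^35 ≡ 30·73·85 ≡ 49 (mod 149)
R · y^e ≡ 89·49 = 4361 ≡ 40 (mod 149)

40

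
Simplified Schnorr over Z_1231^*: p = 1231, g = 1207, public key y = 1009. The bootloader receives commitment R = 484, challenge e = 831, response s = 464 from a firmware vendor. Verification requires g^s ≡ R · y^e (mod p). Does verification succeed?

passes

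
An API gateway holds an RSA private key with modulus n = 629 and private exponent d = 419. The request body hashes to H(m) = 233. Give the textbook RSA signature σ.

249

(H(m))^2 ≡ 233^2 = 54289 ≡ 195
(H(m))^4 ≡ 195^2 = 38025 ≡ 285
(H(m))^8 ≡ 285^2 = 81225 ≡ 84
(H(m))^16 ≡ 84^2 = 7056 ≡ 137
(H(m))^32 ≡ 137^2 = 18769 ≡ 528
(H(m))^64 ≡ 528^2 = 278784 ≡ 137
(H(m))^128 ≡ 137^2 = 18769 ≡ 528
(H(m))^256 ≡ 528^2 = 278784 ≡ 137
419 = 256 + 128 + 32 + 2 + 1, so (H(m))^419 ≡ 137·528·528·195·233 ≡ 249 (mod 629)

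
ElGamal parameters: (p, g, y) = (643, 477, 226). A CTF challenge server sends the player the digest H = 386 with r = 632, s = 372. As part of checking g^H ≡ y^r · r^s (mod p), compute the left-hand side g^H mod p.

183

477^2 = 227529 ≡ 550
477^4 ≡ 550^2 = 302500 ≡ 290
477^8 ≡ 290^2 = 84100 ≡ 510
477^16 ≡ 510^2 = 260100 ≡ 328
477^32 ≡ 328^2 = 107584 ≡ 203
477^64 ≡ 203^2 = 41209 ≡ 57
477^128 ≡ 57^2 = 3249 ≡ 34
477^256 ≡ 34^2 = 1156 ≡ 513
386 = 256 + 128 + 2, so 477^386 ≡ 513·34·550 ≡ 183 (mod 643)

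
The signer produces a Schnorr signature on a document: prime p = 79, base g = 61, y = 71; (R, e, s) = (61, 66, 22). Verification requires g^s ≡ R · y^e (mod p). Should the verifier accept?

g^s mod p:
Squares mod 79: 61^1≡61, 61^2≡8, 61^4≡64, 61^8≡67, 61^16≡65
22 = 16 + 4 + 2, so 61^22 ≡ 65·64·8 ≡ 21 (mod 79)
R · y^e mod p:
Squares mod 79: 71^1≡71, 71^2≡64, 71^4≡67, 71^8≡65, 71^16≡38, 71^32≡22, 71^64≡10
66 = 64 + 2, so 71^66 ≡ 10·64 ≡ 8 (mod 79)
61·8 = 488 ≡ 14 (mod 79)
21 ≠ 14; the check fails.

reject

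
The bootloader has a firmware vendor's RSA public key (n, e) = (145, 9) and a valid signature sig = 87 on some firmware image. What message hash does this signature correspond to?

87

Squares mod 145: sig^1≡87, sig^2≡29, sig^4≡116, sig^8≡116
9 = 8 + 1, so sig^9 ≡ 116·87 ≡ 87 (mod 145)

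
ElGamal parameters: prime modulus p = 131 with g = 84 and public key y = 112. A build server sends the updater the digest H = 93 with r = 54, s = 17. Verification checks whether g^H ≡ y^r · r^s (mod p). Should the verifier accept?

reject

Left side g^H mod p:
84^2 = 7056 ≡ 113
84^4 ≡ 113^2 = 12769 ≡ 62
84^8 ≡ 62^2 = 3844 ≡ 45
84^16 ≡ 45^2 = 2025 ≡ 60
84^32 ≡ 60^2 = 3600 ≡ 63
84^64 ≡ 63^2 = 3969 ≡ 39
93 = 64 + 16 + 8 + 4 + 1, so 84^93 ≡ 39·60·45·62·84 ≡ 113 (mod 131)
Right side y^r · r^s mod p:
112^2 = 12544 ≡ 99
112^4 ≡ 99^2 = 9801 ≡ 107
112^8 ≡ 107^2 = 11449 ≡ 52
112^16 ≡ 52^2 = 2704 ≡ 84
112^32 ≡ 84^2 = 7056 ≡ 113
54 = 32 + 16 + 4 + 2, so 112^54 ≡ 113·84·107·99 ≡ 99 (mod 131)
54^2 = 2916 ≡ 34
54^4 ≡ 34^2 = 1156 ≡ 108
54^8 ≡ 108^2 = 11664 ≡ 5
54^16 ≡ 5^2 = 25
17 = 16 + 1, so 54^17 ≡ 25·54 ≡ 40 (mod 131)
99·40 = 3960 ≡ 30 (mod 131)
113 ≠ 30, so verification fails.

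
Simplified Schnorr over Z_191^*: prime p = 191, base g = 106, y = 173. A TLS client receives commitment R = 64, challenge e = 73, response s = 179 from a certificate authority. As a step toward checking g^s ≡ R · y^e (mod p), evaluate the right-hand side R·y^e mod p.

113

173^2 = 29929 ≡ 133
173^4 ≡ 133^2 = 17689 ≡ 117
173^8 ≡ 117^2 = 13689 ≡ 128
173^16 ≡ 128^2 = 16384 ≡ 149
173^32 ≡ 149^2 = 22201 ≡ 45
173^64 ≡ 45^2 = 2025 ≡ 115
73 = 64 + 8 + 1, so 173^73 ≡ 115·128·173 ≡ 148 (mod 191)
R · y^e ≡ 64·148 = 9472 ≡ 113 (mod 191)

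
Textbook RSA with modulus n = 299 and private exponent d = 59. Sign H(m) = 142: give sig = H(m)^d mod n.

Squares mod 299: (H(m))^1≡142, (H(m))^2≡131, (H(m))^4≡118, (H(m))^8≡170, (H(m))^16≡196, (H(m))^32≡144
59 = 32 + 16 + 8 + 2 + 1, so (H(m))^59 ≡ 144·196·170·131·142 ≡ 233 (mod 299)

233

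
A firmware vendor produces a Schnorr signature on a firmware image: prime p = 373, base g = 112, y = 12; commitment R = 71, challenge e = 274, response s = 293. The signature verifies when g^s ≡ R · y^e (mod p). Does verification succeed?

g^s mod p:
Squares mod 373: 112^1≡112, 112^2≡235, 112^4≡21, 112^8≡68, 112^16≡148, 112^32≡270, 112^64≡165, 112^128≡369, 112^256≡16
293 = 256 + 32 + 4 + 1, so 112^293 ≡ 16·270·21·112 ≡ 120 (mod 373)
R · y^e mod p:
Squares mod 373: 12^1≡12, 12^2≡144, 12^4≡221, 12^8≡351, 12^16≡111, 12^32≡12, 12^64≡144, 12^128≡221, 12^256≡351
274 = 256 + 16 + 2, so 12^274 ≡ 351·111·144 ≡ 91 (mod 373)
71·91 = 6461 ≡ 120 (mod 373)
120 ≡ 120 (mod 373); signature holds.

passes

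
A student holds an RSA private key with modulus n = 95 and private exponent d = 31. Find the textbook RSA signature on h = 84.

h^2 ≡ 84^2 = 7056 ≡ 26
h^4 ≡ 26^2 = 676 ≡ 11
h^8 ≡ 11^2 = 121 ≡ 26
h^16 ≡ 26^2 = 676 ≡ 11
31 = 16 + 8 + 4 + 2 + 1, so h^31 ≡ 11·26·11·26·84 ≡ 84 (mod 95)

84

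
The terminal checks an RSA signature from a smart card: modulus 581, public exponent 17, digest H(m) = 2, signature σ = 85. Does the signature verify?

does not verify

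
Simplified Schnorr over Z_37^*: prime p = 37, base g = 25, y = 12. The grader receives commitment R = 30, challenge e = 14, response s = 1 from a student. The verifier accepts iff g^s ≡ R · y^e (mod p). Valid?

yes

g^s mod p:
25^1 mod 37 = 25
R · y^e mod p:
Squares mod 37: 12^1≡12, 12^2≡33, 12^4≡16, 12^8≡34
14 = 8 + 4 + 2, so 12^14 ≡ 34·16·33 ≡ 7 (mod 37)
30·7 = 210 ≡ 25 (mod 37)
25 ≡ 25 (mod 37); signature holds.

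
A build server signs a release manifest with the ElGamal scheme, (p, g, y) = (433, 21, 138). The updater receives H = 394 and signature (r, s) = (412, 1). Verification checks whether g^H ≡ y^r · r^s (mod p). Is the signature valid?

invalid

Left side g^H mod p:
21^2 = 441 ≡ 8
21^4 ≡ 8^2 = 64
21^8 ≡ 64^2 = 4096 ≡ 199
21^16 ≡ 199^2 = 39601 ≡ 198
21^32 ≡ 198^2 = 39204 ≡ 234
21^64 ≡ 234^2 = 54756 ≡ 198
21^128 ≡ 198^2 = 39204 ≡ 234
21^256 ≡ 234^2 = 54756 ≡ 198
394 = 256 + 128 + 8 + 2, so 21^394 ≡ 198·234·199·8 ≡ 293 (mod 433)
Right side y^r · r^s mod p:
138^2 = 19044 ≡ 425
138^4 ≡ 425^2 = 180625 ≡ 64
138^8 ≡ 64^2 = 4096 ≡ 199
138^16 ≡ 199^2 = 39601 ≡ 198
138^32 ≡ 198^2 = 39204 ≡ 234
138^64 ≡ 234^2 = 54756 ≡ 198
138^128 ≡ 198^2 = 39204 ≡ 234
138^256 ≡ 234^2 = 54756 ≡ 198
412 = 256 + 128 + 16 + 8 + 4, so 138^412 ≡ 198·234·198·199·64 ≡ 369 (mod 433)
412^1 mod 433 = 412
369·412 = 152028 ≡ 45 (mod 433)
293 ≠ 45, so verification fails.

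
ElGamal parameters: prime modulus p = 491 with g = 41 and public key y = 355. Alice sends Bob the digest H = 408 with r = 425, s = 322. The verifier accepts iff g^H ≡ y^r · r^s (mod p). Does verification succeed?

Left side g^H mod p:
41^408 mod 491 = 197
Right side y^r · r^s mod p:
355^425 mod 491 = 386
425^322 mod 491 = 101
386·101 = 38986 ≡ 197 (mod 491)
197 ≡ 197 (mod 491), so the signature is genuine.

passes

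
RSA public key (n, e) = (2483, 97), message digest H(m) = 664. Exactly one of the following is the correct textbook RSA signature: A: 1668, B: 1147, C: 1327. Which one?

C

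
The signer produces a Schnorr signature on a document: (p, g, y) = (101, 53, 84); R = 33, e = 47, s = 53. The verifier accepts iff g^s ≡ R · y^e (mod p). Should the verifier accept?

reject

g^s mod p:
53^2 = 2809 ≡ 82
53^4 ≡ 82^2 = 6724 ≡ 58
53^8 ≡ 58^2 = 3364 ≡ 31
53^16 ≡ 31^2 = 961 ≡ 52
53^32 ≡ 52^2 = 2704 ≡ 78
53 = 32 + 16 + 4 + 1, so 53^53 ≡ 78·52·58·53 ≡ 98 (mod 101)
R · y^e mod p:
84^2 = 7056 ≡ 87
84^4 ≡ 87^2 = 7569 ≡ 95
84^8 ≡ 95^2 = 9025 ≡ 36
84^16 ≡ 36^2 = 1296 ≡ 84
84^32 ≡ 84^2 = 7056 ≡ 87
47 = 32 + 8 + 4 + 2 + 1, so 84^47 ≡ 87·36·95·87·84 ≡ 87 (mod 101)
33·87 = 2871 ≡ 43 (mod 101)
98 ≠ 43; the check fails.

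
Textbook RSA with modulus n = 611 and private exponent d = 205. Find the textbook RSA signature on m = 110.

m^2 ≡ 110^2 = 12100 ≡ 491
m^4 ≡ 491^2 = 241081 ≡ 347
m^8 ≡ 347^2 = 120409 ≡ 42
m^16 ≡ 42^2 = 1764 ≡ 542
m^32 ≡ 542^2 = 293764 ≡ 484
m^64 ≡ 484^2 = 234256 ≡ 243
m^128 ≡ 243^2 = 59049 ≡ 393
205 = 128 + 64 + 8 + 4 + 1, so m^205 ≡ 393·243·42·347·110 ≡ 526 (mod 611)

526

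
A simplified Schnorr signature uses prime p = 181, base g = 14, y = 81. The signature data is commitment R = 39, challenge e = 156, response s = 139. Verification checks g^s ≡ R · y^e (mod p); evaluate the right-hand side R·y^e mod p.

44

Squares mod 181: 81^1≡81, 81^2≡45, 81^4≡34, 81^8≡70, 81^16≡13, 81^32≡169, 81^64≡144, 81^128≡102
156 = 128 + 16 + 8 + 4, so 81^156 ≡ 102·13·70·34 ≡ 145 (mod 181)
R · y^e ≡ 39·145 = 5655 ≡ 44 (mod 181)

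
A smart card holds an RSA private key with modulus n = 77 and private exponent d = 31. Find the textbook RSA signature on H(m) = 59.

59

(H(m))^2 ≡ 59^2 = 3481 ≡ 16
(H(m))^4 ≡ 16^2 = 256 ≡ 25
(H(m))^8 ≡ 25^2 = 625 ≡ 9
(H(m))^16 ≡ 9^2 = 81 ≡ 4
31 = 16 + 8 + 4 + 2 + 1, so (H(m))^31 ≡ 4·9·25·16·59 ≡ 59 (mod 77)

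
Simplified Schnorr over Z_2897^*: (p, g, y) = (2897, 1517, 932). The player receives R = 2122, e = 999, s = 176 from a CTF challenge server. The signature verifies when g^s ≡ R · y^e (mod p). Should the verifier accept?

accept

g^s mod p:
Squares mod 2897: 1517^1≡1517, 1517^2≡1071, 1517^4≡2726, 1517^8≡271, 1517^16≡1016, 1517^32≡924, 1517^64≡2058, 1517^128≡2847
176 = 128 + 32 + 16, so 1517^176 ≡ 2847·924·1016 ≡ 891 (mod 2897)
R · y^e mod p:
Squares mod 2897: 932^1≡932, 932^2≡2421, 932^4≡610, 932^8≡1284, 932^16≡263, 932^32≡2538, 932^64≡1413, 932^128≡536, 932^256≡493, 932^512≡2598
999 = 512 + 256 + 128 + 64 + 32 + 4 + 2 + 1, so 932^999 ≡ 2598·493·536·1413·2538·610·2421·932 ≡ 2066 (mod 2897)
2122·2066 = 4384052 ≡ 891 (mod 2897)
891 ≡ 891 (mod 2897); signature holds.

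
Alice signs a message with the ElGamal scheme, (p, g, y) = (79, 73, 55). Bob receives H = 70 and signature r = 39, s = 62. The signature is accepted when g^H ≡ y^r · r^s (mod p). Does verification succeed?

fails

Left side g^H mod p:
Squares mod 79: 73^1≡73, 73^2≡36, 73^4≡32, 73^8≡76, 73^16≡9, 73^32≡2, 73^64≡4
70 = 64 + 4 + 2, so 73^70 ≡ 4·32·36 ≡ 26 (mod 79)
Right side y^r · r^s mod p:
Squares mod 79: 55^1≡55, 55^2≡23, 55^4≡55, 55^8≡23, 55^16≡55, 55^32≡23
39 = 32 + 4 + 2 + 1, so 55^39 ≡ 23·55·23·55 ≡ 1 (mod 79)
Squares mod 79: 39^1≡39, 39^2≡20, 39^4≡5, 39^8≡25, 39^16≡72, 39^32≡49
62 = 32 + 16 + 8 + 4 + 2, so 39^62 ≡ 49·72·25·5·20 ≡ 45 (mod 79)
1·45 = 45 ≡ 45 (mod 79)
26 ≠ 45, so verification fails.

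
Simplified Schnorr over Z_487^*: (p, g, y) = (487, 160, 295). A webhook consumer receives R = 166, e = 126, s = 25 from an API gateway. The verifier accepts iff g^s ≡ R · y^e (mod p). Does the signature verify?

does not verify

g^s mod p:
160^2 = 25600 ≡ 276
160^4 ≡ 276^2 = 76176 ≡ 204
160^8 ≡ 204^2 = 41616 ≡ 221
160^16 ≡ 221^2 = 48841 ≡ 141
25 = 16 + 8 + 1, so 160^25 ≡ 141·221·160 ≡ 341 (mod 487)
R · y^e mod p:
295^2 = 87025 ≡ 339
295^4 ≡ 339^2 = 114921 ≡ 476
295^8 ≡ 476^2 = 226576 ≡ 121
295^16 ≡ 121^2 = 14641 ≡ 31
295^32 ≡ 31^2 = 961 ≡ 474
295^64 ≡ 474^2 = 224676 ≡ 169
126 = 64 + 32 + 16 + 8 + 4 + 2, so 295^126 ≡ 169·474·31·121·476·339 ≡ 475 (mod 487)
166·475 = 78850 ≡ 443 (mod 487)
341 ≠ 443; the check fails.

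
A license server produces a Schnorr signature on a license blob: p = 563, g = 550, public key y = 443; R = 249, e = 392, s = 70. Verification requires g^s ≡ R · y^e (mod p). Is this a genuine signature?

forged

g^s mod p:
550^2 = 302500 ≡ 169
550^4 ≡ 169^2 = 28561 ≡ 411
550^8 ≡ 411^2 = 168921 ≡ 21
550^16 ≡ 21^2 = 441
550^32 ≡ 441^2 = 194481 ≡ 246
550^64 ≡ 246^2 = 60516 ≡ 275
70 = 64 + 4 + 2, so 550^70 ≡ 275·411·169 ≡ 324 (mod 563)
R · y^e mod p:
443^2 = 196249 ≡ 325
443^4 ≡ 325^2 = 105625 ≡ 344
443^8 ≡ 344^2 = 118336 ≡ 106
443^16 ≡ 106^2 = 11236 ≡ 539
443^32 ≡ 539^2 = 290521 ≡ 13
443^64 ≡ 13^2 = 169
443^128 ≡ 169^2 = 28561 ≡ 411
443^256 ≡ 411^2 = 168921 ≡ 21
392 = 256 + 128 + 8, so 443^392 ≡ 21·411·106 ≡ 11 (mod 563)
249·11 = 2739 ≡ 487 (mod 563)
324 ≠ 487; the check fails.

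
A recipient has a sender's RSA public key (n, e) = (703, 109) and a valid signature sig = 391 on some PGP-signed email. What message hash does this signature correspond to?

sig^2 ≡ 391^2 = 152881 ≡ 330
sig^4 ≡ 330^2 = 108900 ≡ 638
sig^8 ≡ 638^2 = 407044 ≡ 7
sig^16 ≡ 7^2 = 49
sig^32 ≡ 49^2 = 2401 ≡ 292
sig^64 ≡ 292^2 = 85264 ≡ 201
109 = 64 + 32 + 8 + 4 + 1, so sig^109 ≡ 201·292·7·638·391 ≡ 391 (mod 703)

391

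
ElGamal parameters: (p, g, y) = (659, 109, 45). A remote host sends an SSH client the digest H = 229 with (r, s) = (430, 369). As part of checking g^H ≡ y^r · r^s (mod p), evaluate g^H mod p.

588

109^2 = 11881 ≡ 19
109^4 ≡ 19^2 = 361
109^8 ≡ 361^2 = 130321 ≡ 498
109^16 ≡ 498^2 = 248004 ≡ 220
109^32 ≡ 220^2 = 48400 ≡ 293
109^64 ≡ 293^2 = 85849 ≡ 179
109^128 ≡ 179^2 = 32041 ≡ 409
229 = 128 + 64 + 32 + 4 + 1, so 109^229 ≡ 409·179·293·361·109 ≡ 588 (mod 659)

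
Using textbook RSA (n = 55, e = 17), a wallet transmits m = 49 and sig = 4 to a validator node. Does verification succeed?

sig^2 ≡ 4^2 = 16
sig^4 ≡ 16^2 = 256 ≡ 36
sig^8 ≡ 36^2 = 1296 ≡ 31
sig^16 ≡ 31^2 = 961 ≡ 26
17 = 16 + 1, so sig^17 ≡ 26·4 ≡ 49 (mod 55)
Since 49 equals the digest 49, verification succeeds.

passes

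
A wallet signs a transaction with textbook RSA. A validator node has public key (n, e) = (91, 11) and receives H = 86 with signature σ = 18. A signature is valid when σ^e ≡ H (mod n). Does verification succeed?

Squares mod 91: σ^1≡18, σ^2≡51, σ^4≡53, σ^8≡79
11 = 8 + 2 + 1, so σ^11 ≡ 79·51·18 ≡ 86 (mod 91)
Since 86 equals the digest 86, verification succeeds.

passes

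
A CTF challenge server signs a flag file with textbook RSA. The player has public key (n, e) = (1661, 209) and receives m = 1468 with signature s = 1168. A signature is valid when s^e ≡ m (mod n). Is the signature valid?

s^2 ≡ 1168^2 = 1364224 ≡ 543
s^4 ≡ 543^2 = 294849 ≡ 852
s^8 ≡ 852^2 = 725904 ≡ 47
s^16 ≡ 47^2 = 2209 ≡ 548
s^32 ≡ 548^2 = 300304 ≡ 1324
s^64 ≡ 1324^2 = 1752976 ≡ 621
s^128 ≡ 621^2 = 385641 ≡ 289
209 = 128 + 64 + 16 + 1, so s^209 ≡ 289·621·548·1168 ≡ 391 (mod 1661)
391 ≠ 1468, so verification fails.

invalid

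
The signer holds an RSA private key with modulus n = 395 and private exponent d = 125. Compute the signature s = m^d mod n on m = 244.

224

m^2 ≡ 244^2 = 59536 ≡ 286
m^4 ≡ 286^2 = 81796 ≡ 31
m^8 ≡ 31^2 = 961 ≡ 171
m^16 ≡ 171^2 = 29241 ≡ 11
m^32 ≡ 11^2 = 121
m^64 ≡ 121^2 = 14641 ≡ 26
125 = 64 + 32 + 16 + 8 + 4 + 1, so m^125 ≡ 26·121·11·171·31·244 ≡ 224 (mod 395)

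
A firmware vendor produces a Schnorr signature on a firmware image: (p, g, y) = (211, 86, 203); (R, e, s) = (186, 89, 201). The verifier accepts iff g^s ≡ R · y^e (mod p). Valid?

yes

g^s mod p:
86^201 mod 211 = 147
R · y^e mod p:
203^89 mod 211 = 11
186·11 = 2046 ≡ 147 (mod 211)
147 ≡ 147 (mod 211); signature holds.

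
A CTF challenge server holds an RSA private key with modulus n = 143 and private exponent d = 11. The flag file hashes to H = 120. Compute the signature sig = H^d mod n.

H^2 ≡ 120^2 = 14400 ≡ 100
H^4 ≡ 100^2 = 10000 ≡ 133
H^8 ≡ 133^2 = 17689 ≡ 100
11 = 8 + 2 + 1, so H^11 ≡ 100·100·120 ≡ 87 (mod 143)

87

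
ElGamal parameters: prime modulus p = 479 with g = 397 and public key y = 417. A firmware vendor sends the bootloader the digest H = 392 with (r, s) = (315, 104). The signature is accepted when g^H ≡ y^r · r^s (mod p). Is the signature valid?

valid

Left side g^H mod p:
397^2 = 157609 ≡ 18
397^4 ≡ 18^2 = 324
397^8 ≡ 324^2 = 104976 ≡ 75
397^16 ≡ 75^2 = 5625 ≡ 356
397^32 ≡ 356^2 = 126736 ≡ 280
397^64 ≡ 280^2 = 78400 ≡ 323
397^128 ≡ 323^2 = 104329 ≡ 386
397^256 ≡ 386^2 = 148996 ≡ 27
392 = 256 + 128 + 8, so 397^392 ≡ 27·386·75 ≡ 401 (mod 479)
Right side y^r · r^s mod p:
417^2 = 173889 ≡ 12
417^4 ≡ 12^2 = 144
417^8 ≡ 144^2 = 20736 ≡ 139
417^16 ≡ 139^2 = 19321 ≡ 161
417^32 ≡ 161^2 = 25921 ≡ 55
417^64 ≡ 55^2 = 3025 ≡ 151
417^128 ≡ 151^2 = 22801 ≡ 288
417^256 ≡ 288^2 = 82944 ≡ 77
315 = 256 + 32 + 16 + 8 + 2 + 1, so 417^315 ≡ 77·55·161·139·12·417 ≡ 405 (mod 479)
315^2 = 99225 ≡ 72
315^4 ≡ 72^2 = 5184 ≡ 394
315^8 ≡ 394^2 = 155236 ≡ 40
315^16 ≡ 40^2 = 1600 ≡ 163
315^32 ≡ 163^2 = 26569 ≡ 224
315^64 ≡ 224^2 = 50176 ≡ 360
104 = 64 + 32 + 8, so 315^104 ≡ 360·224·40 ≡ 14 (mod 479)
405·14 = 5670 ≡ 401 (mod 479)
401 ≡ 401 (mod 479), so the signature is genuine.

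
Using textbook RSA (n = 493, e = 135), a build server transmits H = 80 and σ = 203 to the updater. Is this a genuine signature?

σ^135 mod 493 = 203
σ^135 mod 493 = 203, but H = 80.

forged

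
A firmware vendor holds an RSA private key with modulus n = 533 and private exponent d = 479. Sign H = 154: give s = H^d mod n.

45

H^2 ≡ 154^2 = 23716 ≡ 264
H^4 ≡ 264^2 = 69696 ≡ 406
H^8 ≡ 406^2 = 164836 ≡ 139
H^16 ≡ 139^2 = 19321 ≡ 133
H^32 ≡ 133^2 = 17689 ≡ 100
H^64 ≡ 100^2 = 10000 ≡ 406
H^128 ≡ 406^2 = 164836 ≡ 139
H^256 ≡ 139^2 = 19321 ≡ 133
479 = 256 + 128 + 64 + 16 + 8 + 4 + 2 + 1, so H^479 ≡ 133·139·406·133·139·406·264·154 ≡ 45 (mod 533)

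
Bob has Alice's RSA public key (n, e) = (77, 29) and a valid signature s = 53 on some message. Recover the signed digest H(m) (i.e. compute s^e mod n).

Squares mod 77: s^1≡53, s^2≡37, s^4≡60, s^8≡58, s^16≡53
29 = 16 + 8 + 4 + 1, so s^29 ≡ 53·58·60·53 ≡ 16 (mod 77)

16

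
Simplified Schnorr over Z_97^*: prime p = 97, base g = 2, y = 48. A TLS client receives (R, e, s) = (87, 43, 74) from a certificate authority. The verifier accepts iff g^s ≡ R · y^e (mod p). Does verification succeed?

g^s mod p:
2^74 mod 97 = 93
R · y^e mod p:
48^43 mod 97 = 65
87·65 = 5655 ≡ 29 (mod 97)
93 ≠ 29; the check fails.

fails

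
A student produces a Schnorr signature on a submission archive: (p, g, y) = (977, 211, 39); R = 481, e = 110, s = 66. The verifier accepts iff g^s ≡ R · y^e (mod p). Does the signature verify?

does not verify

g^s mod p:
211^2 = 44521 ≡ 556
211^4 ≡ 556^2 = 309136 ≡ 404
211^8 ≡ 404^2 = 163216 ≡ 57
211^16 ≡ 57^2 = 3249 ≡ 318
211^32 ≡ 318^2 = 101124 ≡ 493
211^64 ≡ 493^2 = 243049 ≡ 753
66 = 64 + 2, so 211^66 ≡ 753·556 ≡ 512 (mod 977)
R · y^e mod p:
39^2 = 1521 ≡ 544
39^4 ≡ 544^2 = 295936 ≡ 882
39^8 ≡ 882^2 = 777924 ≡ 232
39^16 ≡ 232^2 = 53824 ≡ 89
39^32 ≡ 89^2 = 7921 ≡ 105
39^64 ≡ 105^2 = 11025 ≡ 278
110 = 64 + 32 + 8 + 4 + 2, so 39^110 ≡ 278·105·232·882·544 ≡ 943 (mod 977)
481·943 = 453583 ≡ 255 (mod 977)
512 ≠ 255; the check fails.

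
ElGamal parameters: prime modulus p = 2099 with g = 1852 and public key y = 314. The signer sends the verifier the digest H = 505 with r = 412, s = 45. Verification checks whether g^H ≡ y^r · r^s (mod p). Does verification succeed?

fails

Left side g^H mod p:
1852^2 = 3429904 ≡ 138
1852^4 ≡ 138^2 = 19044 ≡ 153
1852^8 ≡ 153^2 = 23409 ≡ 320
1852^16 ≡ 320^2 = 102400 ≡ 1648
1852^32 ≡ 1648^2 = 2715904 ≡ 1897
1852^64 ≡ 1897^2 = 3598609 ≡ 923
1852^128 ≡ 923^2 = 851929 ≡ 1834
1852^256 ≡ 1834^2 = 3363556 ≡ 958
505 = 256 + 128 + 64 + 32 + 16 + 8 + 1, so 1852^505 ≡ 958·1834·923·1897·1648·320·1852 ≡ 1404 (mod 2099)
Right side y^r · r^s mod p:
314^2 = 98596 ≡ 2042
314^4 ≡ 2042^2 = 4169764 ≡ 1150
314^8 ≡ 1150^2 = 1322500 ≡ 130
314^16 ≡ 130^2 = 16900 ≡ 108
314^32 ≡ 108^2 = 11664 ≡ 1169
314^64 ≡ 1169^2 = 1366561 ≡ 112
314^128 ≡ 112^2 = 12544 ≡ 2049
314^256 ≡ 2049^2 = 4198401 ≡ 401
412 = 256 + 128 + 16 + 8 + 4, so 314^412 ≡ 401·2049·108·130·1150 ≡ 700 (mod 2099)
412^2 = 169744 ≡ 1824
412^4 ≡ 1824^2 = 3326976 ≡ 61
412^8 ≡ 61^2 = 3721 ≡ 1622
412^16 ≡ 1622^2 = 2630884 ≡ 837
412^32 ≡ 837^2 = 700569 ≡ 1602
45 = 32 + 8 + 4 + 1, so 412^45 ≡ 1602·1622·61·412 ≡ 311 (mod 2099)
700·311 = 217700 ≡ 1503 (mod 2099)
1404 ≠ 1503, so verification fails.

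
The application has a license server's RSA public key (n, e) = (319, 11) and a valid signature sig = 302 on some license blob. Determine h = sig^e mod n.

sig^2 ≡ 302^2 = 91204 ≡ 289
sig^4 ≡ 289^2 = 83521 ≡ 262
sig^8 ≡ 262^2 = 68644 ≡ 59
11 = 8 + 2 + 1, so sig^11 ≡ 59·289·302 ≡ 104 (mod 319)

104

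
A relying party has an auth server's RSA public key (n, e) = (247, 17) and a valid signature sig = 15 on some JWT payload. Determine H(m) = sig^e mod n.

71

sig^2 ≡ 15^2 = 225
sig^4 ≡ 225^2 = 50625 ≡ 237
sig^8 ≡ 237^2 = 56169 ≡ 100
sig^16 ≡ 100^2 = 10000 ≡ 120
17 = 16 + 1, so sig^17 ≡ 120·15 ≡ 71 (mod 247)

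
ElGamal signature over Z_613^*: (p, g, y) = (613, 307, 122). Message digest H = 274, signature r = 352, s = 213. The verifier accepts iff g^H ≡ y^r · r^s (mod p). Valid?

no

Left side g^H mod p:
Squares mod 613: 307^1≡307, 307^2≡460, 307^4≡115, 307^8≡352, 307^16≡78, 307^32≡567, 307^64≡277, 307^128≡104, 307^256≡395
274 = 256 + 16 + 2, so 307^274 ≡ 395·78·460 ≡ 40 (mod 613)
Right side y^r · r^s mod p:
Squares mod 613: 122^1≡122, 122^2≡172, 122^4≡160, 122^8≡467, 122^16≡474, 122^32≡318, 122^64≡592, 122^128≡441, 122^256≡160
352 = 256 + 64 + 32, so 122^352 ≡ 160·592·318 ≡ 592 (mod 613)
Squares mod 613: 352^1≡352, 352^2≡78, 352^4≡567, 352^8≡277, 352^16≡104, 352^32≡395, 352^64≡323, 352^128≡119
213 = 128 + 64 + 16 + 4 + 1, so 352^213 ≡ 119·323·104·567·352 ≡ 566 (mod 613)
592·566 = 335072 ≡ 374 (mod 613)
40 ≠ 374, so verification fails.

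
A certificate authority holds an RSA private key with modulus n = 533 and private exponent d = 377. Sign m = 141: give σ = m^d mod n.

488

m^2 ≡ 141^2 = 19881 ≡ 160
m^4 ≡ 160^2 = 25600 ≡ 16
m^8 ≡ 16^2 = 256
m^16 ≡ 256^2 = 65536 ≡ 510
m^32 ≡ 510^2 = 260100 ≡ 529
m^64 ≡ 529^2 = 279841 ≡ 16
m^128 ≡ 16^2 = 256
m^256 ≡ 256^2 = 65536 ≡ 510
377 = 256 + 64 + 32 + 16 + 8 + 1, so m^377 ≡ 510·16·529·510·256·141 ≡ 488 (mod 533)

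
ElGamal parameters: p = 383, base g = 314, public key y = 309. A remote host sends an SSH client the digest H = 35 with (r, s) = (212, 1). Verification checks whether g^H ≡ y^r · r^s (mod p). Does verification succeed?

fails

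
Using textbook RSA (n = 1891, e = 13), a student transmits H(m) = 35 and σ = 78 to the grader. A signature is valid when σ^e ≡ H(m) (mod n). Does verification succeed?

σ^2 ≡ 78^2 = 6084 ≡ 411
σ^4 ≡ 411^2 = 168921 ≡ 622
σ^8 ≡ 622^2 = 386884 ≡ 1120
13 = 8 + 4 + 1, so σ^13 ≡ 1120·622·78 ≡ 35 (mod 1891)
Since 35 equals the digest 35, verification succeeds.

passes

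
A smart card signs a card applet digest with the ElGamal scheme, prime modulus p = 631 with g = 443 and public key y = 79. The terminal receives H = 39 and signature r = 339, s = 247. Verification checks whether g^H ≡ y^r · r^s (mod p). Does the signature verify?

does not verify

Left side g^H mod p:
Squares mod 631: 443^1≡443, 443^2≡8, 443^4≡64, 443^8≡310, 443^16≡188, 443^32≡8
39 = 32 + 4 + 2 + 1, so 443^39 ≡ 8·64·8·443 ≡ 403 (mod 631)
Right side y^r · r^s mod p:
Squares mod 631: 79^1≡79, 79^2≡562, 79^4≡344, 79^8≡339, 79^16≡79, 79^32≡562, 79^64≡344, 79^128≡339, 79^256≡79
339 = 256 + 64 + 16 + 2 + 1, so 79^339 ≡ 79·344·79·562·79 ≡ 279 (mod 631)
Squares mod 631: 339^1≡339, 339^2≡79, 339^4≡562, 339^8≡344, 339^16≡339, 339^32≡79, 339^64≡562, 339^128≡344
247 = 128 + 64 + 32 + 16 + 4 + 2 + 1, so 339^247 ≡ 344·562·79·339·562·79·339 ≡ 310 (mod 631)
279·310 = 86490 ≡ 43 (mod 631)
403 ≠ 43, so verification fails.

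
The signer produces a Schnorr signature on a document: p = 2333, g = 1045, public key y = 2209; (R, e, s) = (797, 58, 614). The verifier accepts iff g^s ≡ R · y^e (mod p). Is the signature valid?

g^s mod p:
1045^2 = 1092025 ≡ 181
1045^4 ≡ 181^2 = 32761 ≡ 99
1045^8 ≡ 99^2 = 9801 ≡ 469
1045^16 ≡ 469^2 = 219961 ≡ 659
1045^32 ≡ 659^2 = 434281 ≡ 343
1045^64 ≡ 343^2 = 117649 ≡ 999
1045^128 ≡ 999^2 = 998001 ≡ 1810
1045^256 ≡ 1810^2 = 3276100 ≡ 568
1045^512 ≡ 568^2 = 322624 ≡ 670
614 = 512 + 64 + 32 + 4 + 2, so 1045^614 ≡ 670·999·343·99·181 ≡ 2067 (mod 2333)
R · y^e mod p:
2209^2 = 4879681 ≡ 1378
2209^4 ≡ 1378^2 = 1898884 ≡ 2155
2209^8 ≡ 2155^2 = 4644025 ≡ 1355
2209^16 ≡ 1355^2 = 1836025 ≡ 2287
2209^32 ≡ 2287^2 = 5230369 ≡ 2116
58 = 32 + 16 + 8 + 2, so 2209^58 ≡ 2116·2287·1355·1378 ≡ 240 (mod 2333)
797·240 = 191280 ≡ 2307 (mod 2333)
2067 ≠ 2307; the check fails.

invalid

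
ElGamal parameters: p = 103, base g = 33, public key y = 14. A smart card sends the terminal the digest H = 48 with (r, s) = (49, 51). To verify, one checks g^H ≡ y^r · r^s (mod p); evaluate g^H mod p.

33^2 = 1089 ≡ 59
33^4 ≡ 59^2 = 3481 ≡ 82
33^8 ≡ 82^2 = 6724 ≡ 29
33^16 ≡ 29^2 = 841 ≡ 17
33^32 ≡ 17^2 = 289 ≡ 83
48 = 32 + 16, so 33^48 ≡ 83·17 ≡ 72 (mod 103)

72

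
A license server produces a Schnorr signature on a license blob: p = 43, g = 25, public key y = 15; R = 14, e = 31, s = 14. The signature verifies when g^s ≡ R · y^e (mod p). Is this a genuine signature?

g^s mod p:
25^2 = 625 ≡ 23
25^4 ≡ 23^2 = 529 ≡ 13
25^8 ≡ 13^2 = 169 ≡ 40
14 = 8 + 4 + 2, so 25^14 ≡ 40·13·23 ≡ 6 (mod 43)
R · y^e mod p:
15^2 = 225 ≡ 10
15^4 ≡ 10^2 = 100 ≡ 14
15^8 ≡ 14^2 = 196 ≡ 24
15^16 ≡ 24^2 = 576 ≡ 17
31 = 16 + 8 + 4 + 2 + 1, so 15^31 ≡ 17·24·14·10·15 ≡ 25 (mod 43)
14·25 = 350 ≡ 6 (mod 43)
6 ≡ 6 (mod 43); signature holds.

genuine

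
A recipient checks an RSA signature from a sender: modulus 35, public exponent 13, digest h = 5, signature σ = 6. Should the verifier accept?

reject

σ^2 ≡ 6^2 = 36 ≡ 1
σ^4 ≡ 1^2 = 1
σ^8 ≡ 1^2 = 1
13 = 8 + 4 + 1, so σ^13 ≡ 1·1·6 ≡ 6 (mod 35)
The recovered value 6 does not match the digest 5.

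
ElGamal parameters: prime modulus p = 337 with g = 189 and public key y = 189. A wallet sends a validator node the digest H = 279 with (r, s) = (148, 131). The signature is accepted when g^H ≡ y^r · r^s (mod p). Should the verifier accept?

Left side g^H mod p:
Squares mod 337: 189^1≡189, 189^2≡336, 189^4≡1, 189^8≡1, 189^16≡1, 189^32≡1, 189^64≡1, 189^128≡1, 189^256≡1
279 = 256 + 16 + 4 + 2 + 1, so 189^279 ≡ 1·1·1·336·189 ≡ 148 (mod 337)
Right side y^r · r^s mod p:
Squares mod 337: 189^1≡189, 189^2≡336, 189^4≡1, 189^8≡1, 189^16≡1, 189^32≡1, 189^64≡1, 189^128≡1
148 = 128 + 16 + 4, so 189^148 ≡ 1·1·1 ≡ 1 (mod 337)
Squares mod 337: 148^1≡148, 148^2≡336, 148^4≡1, 148^8≡1, 148^16≡1, 148^32≡1, 148^64≡1, 148^128≡1
131 = 128 + 2 + 1, so 148^131 ≡ 1·336·148 ≡ 189 (mod 337)
1·189 = 189 ≡ 189 (mod 337)
148 ≠ 189, so verification fails.

reject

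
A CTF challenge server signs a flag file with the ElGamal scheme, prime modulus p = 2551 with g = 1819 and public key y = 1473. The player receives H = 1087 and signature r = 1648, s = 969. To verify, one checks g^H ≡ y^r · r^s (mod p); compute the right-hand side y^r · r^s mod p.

2047

Squares mod 2551: 1473^1≡1473, 1473^2≡1379, 1473^4≡1146, 1473^8≡2102, 1473^16≡72, 1473^32≡82, 1473^64≡1622, 1473^128≡803, 1473^256≡1957, 1473^512≡798, 1473^1024≡1605
1648 = 1024 + 512 + 64 + 32 + 16, so 1473^1648 ≡ 1605·798·1622·82·72 ≡ 1955 (mod 2551)
Squares mod 2551: 1648^1≡1648, 1648^2≡1640, 1648^4≡846, 1648^8≡1436, 1648^16≡888, 1648^32≡285, 1648^64≡2144, 1648^128≡2385, 1648^256≡2046, 1648^512≡2476
969 = 512 + 256 + 128 + 64 + 8 + 1, so 1648^969 ≡ 2476·2046·2385·2144·1436·1648 ≡ 2432 (mod 2551)
y^r · r^s ≡ 1955·2432 = 4754560 ≡ 2047 (mod 2551)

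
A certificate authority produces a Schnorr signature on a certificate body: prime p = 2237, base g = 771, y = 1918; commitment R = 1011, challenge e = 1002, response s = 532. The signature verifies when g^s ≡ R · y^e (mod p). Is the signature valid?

g^s mod p:
771^2 = 594441 ≡ 1636
771^4 ≡ 1636^2 = 2676496 ≡ 1044
771^8 ≡ 1044^2 = 1089936 ≡ 517
771^16 ≡ 517^2 = 267289 ≡ 1086
771^32 ≡ 1086^2 = 1179396 ≡ 497
771^64 ≡ 497^2 = 247009 ≡ 939
771^128 ≡ 939^2 = 881721 ≡ 343
771^256 ≡ 343^2 = 117649 ≡ 1325
771^512 ≡ 1325^2 = 1755625 ≡ 1817
532 = 512 + 16 + 4, so 771^532 ≡ 1817·1086·1044 ≡ 910 (mod 2237)
R · y^e mod p:
1918^2 = 3678724 ≡ 1096
1918^4 ≡ 1096^2 = 1201216 ≡ 2184
1918^8 ≡ 2184^2 = 4769856 ≡ 572
1918^16 ≡ 572^2 = 327184 ≡ 582
1918^32 ≡ 582^2 = 338724 ≡ 937
1918^64 ≡ 937^2 = 877969 ≡ 1065
1918^128 ≡ 1065^2 = 1134225 ≡ 66
1918^256 ≡ 66^2 = 4356 ≡ 2119
1918^512 ≡ 2119^2 = 4490161 ≡ 502
1002 = 512 + 256 + 128 + 64 + 32 + 8 + 2, so 1918^1002 ≡ 502·2119·66·1065·937·572·1096 ≡ 1032 (mod 2237)
1011·1032 = 1043352 ≡ 910 (mod 2237)
910 ≡ 910 (mod 2237); signature holds.

valid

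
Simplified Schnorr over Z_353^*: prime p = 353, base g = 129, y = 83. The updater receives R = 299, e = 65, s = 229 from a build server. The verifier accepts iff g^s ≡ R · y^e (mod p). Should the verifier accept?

accept

g^s mod p:
129^2 = 16641 ≡ 50
129^4 ≡ 50^2 = 2500 ≡ 29
129^8 ≡ 29^2 = 841 ≡ 135
129^16 ≡ 135^2 = 18225 ≡ 222
129^32 ≡ 222^2 = 49284 ≡ 217
129^64 ≡ 217^2 = 47089 ≡ 140
129^128 ≡ 140^2 = 19600 ≡ 185
229 = 128 + 64 + 32 + 4 + 1, so 129^229 ≡ 185·140·217·29·129 ≡ 274 (mod 353)
R · y^e mod p:
83^2 = 6889 ≡ 182
83^4 ≡ 182^2 = 33124 ≡ 295
83^8 ≡ 295^2 = 87025 ≡ 187
83^16 ≡ 187^2 = 34969 ≡ 22
83^32 ≡ 22^2 = 484 ≡ 131
83^64 ≡ 131^2 = 17161 ≡ 217
65 = 64 + 1, so 83^65 ≡ 217·83 ≡ 8 (mod 353)
299·8 = 2392 ≡ 274 (mod 353)
274 ≡ 274 (mod 353); signature holds.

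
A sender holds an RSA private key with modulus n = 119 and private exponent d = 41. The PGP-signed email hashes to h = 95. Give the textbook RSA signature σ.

h^2 ≡ 95^2 = 9025 ≡ 100
h^4 ≡ 100^2 = 10000 ≡ 4
h^8 ≡ 4^2 = 16
h^16 ≡ 16^2 = 256 ≡ 18
h^32 ≡ 18^2 = 324 ≡ 86
41 = 32 + 8 + 1, so h^41 ≡ 86·16·95 ≡ 58 (mod 119)

58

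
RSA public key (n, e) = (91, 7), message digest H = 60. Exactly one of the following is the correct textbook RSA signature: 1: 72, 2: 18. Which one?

Candidate 1: 72^2 = 5184 ≡ 88; 72^4 ≡ 88^2 = 7744 ≡ 9; 7 = 4 + 2 + 1, so 72^7 ≡ 9·88·72 ≡ 58 (mod 91)
Candidate 2: 18^2 = 324 ≡ 51; 18^4 ≡ 51^2 = 2601 ≡ 53; 7 = 4 + 2 + 1, so 18^7 ≡ 53·51·18 ≡ 60 (mod 91)
  → matches H = 60

2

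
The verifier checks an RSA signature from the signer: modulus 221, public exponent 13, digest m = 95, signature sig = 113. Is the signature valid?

invalid

sig^2 ≡ 113^2 = 12769 ≡ 172
sig^4 ≡ 172^2 = 29584 ≡ 191
sig^8 ≡ 191^2 = 36481 ≡ 16
13 = 8 + 4 + 1, so sig^13 ≡ 16·191·113 ≡ 126 (mod 221)
The recovered value 126 does not match the digest 95.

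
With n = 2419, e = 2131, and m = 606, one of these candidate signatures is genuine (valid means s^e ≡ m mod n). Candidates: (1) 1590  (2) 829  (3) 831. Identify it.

Candidate 1: Squares mod 2419: 1590^1≡1590, 1590^2≡245, 1590^4≡1969, 1590^8≡1723, 1590^16≡616, 1590^32≡2092, 1590^64≡493, 1590^128≡1149, 1590^256≡1846, 1590^512≡1764, 1590^1024≡862, 1590^2048≡411; 2131 = 2048 + 64 + 16 + 2 + 1, so 1590^2131 ≡ 411·493·616·245·1590 ≡ 1813 (mod 2419)
Candidate 2: Squares mod 2419: 829^1≡829, 829^2≡245, 829^4≡1969, 829^8≡1723, 829^16≡616, 829^32≡2092, 829^64≡493, 829^128≡1149, 829^256≡1846, 829^512≡1764, 829^1024≡862, 829^2048≡411; 2131 = 2048 + 64 + 16 + 2 + 1, so 829^2131 ≡ 411·493·616·245·829 ≡ 606 (mod 2419)
  → matches m = 606
Candidate 3: Squares mod 2419: 831^1≡831, 831^2≡1146, 831^4≡2218, 831^8≡1697, 831^16≡1199, 831^32≡715, 831^64≡816, 831^128≡631, 831^256≡1445, 831^512≡428, 831^1024≡1759, 831^2048≡180; 2131 = 2048 + 64 + 16 + 2 + 1, so 831^2131 ≡ 180·816·1199·1146·831 ≡ 140 (mod 2419)

2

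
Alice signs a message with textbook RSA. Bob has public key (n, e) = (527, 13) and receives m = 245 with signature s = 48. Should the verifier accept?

Squares mod 527: s^1≡48, s^2≡196, s^4≡472, s^8≡390
13 = 8 + 4 + 1, so s^13 ≡ 390·472·48 ≡ 158 (mod 527)
The recovered value 158 does not match the digest 245.

reject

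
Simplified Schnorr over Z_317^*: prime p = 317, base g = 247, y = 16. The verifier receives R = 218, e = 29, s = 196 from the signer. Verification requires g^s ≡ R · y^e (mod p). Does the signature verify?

verifies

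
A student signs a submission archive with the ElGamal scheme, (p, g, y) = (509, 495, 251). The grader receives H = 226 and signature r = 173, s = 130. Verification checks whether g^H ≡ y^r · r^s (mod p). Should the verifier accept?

Left side g^H mod p:
Squares mod 509: 495^1≡495, 495^2≡196, 495^4≡241, 495^8≡55, 495^16≡480, 495^32≡332, 495^64≡280, 495^128≡14
226 = 128 + 64 + 32 + 2, so 495^226 ≡ 14·280·332·196 ≡ 453 (mod 509)
Right side y^r · r^s mod p:
Squares mod 509: 251^1≡251, 251^2≡394, 251^4≡500, 251^8≡81, 251^16≡453, 251^32≡82, 251^64≡107, 251^128≡251
173 = 128 + 32 + 8 + 4 + 1, so 251^173 ≡ 251·82·81·500·251 ≡ 425 (mod 509)
Squares mod 509: 173^1≡173, 173^2≡407, 173^4≡224, 173^8≡294, 173^16≡415, 173^32≡183, 173^64≡404, 173^128≡336
130 = 128 + 2, so 173^130 ≡ 336·407 ≡ 340 (mod 509)
425·340 = 144500 ≡ 453 (mod 509)
453 ≡ 453 (mod 509), so the signature is genuine.

accept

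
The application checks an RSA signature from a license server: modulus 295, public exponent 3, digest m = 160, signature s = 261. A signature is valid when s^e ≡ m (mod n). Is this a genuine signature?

forged

Squares mod 295: s^1≡261, s^2≡271
3 = 2 + 1, so s^3 ≡ 271·261 ≡ 226 (mod 295)
226 ≠ 160, so verification fails.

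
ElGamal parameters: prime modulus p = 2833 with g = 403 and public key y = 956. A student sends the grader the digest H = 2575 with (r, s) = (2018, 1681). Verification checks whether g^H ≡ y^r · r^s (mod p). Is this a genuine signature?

genuine

Left side g^H mod p:
403^2575 mod 2833 = 2740
Right side y^r · r^s mod p:
956^2018 mod 2833 = 1864
2018^1681 mod 2833 = 1114
1864·1114 = 2076496 ≡ 2740 (mod 2833)
2740 ≡ 2740 (mod 2833), so the signature is genuine.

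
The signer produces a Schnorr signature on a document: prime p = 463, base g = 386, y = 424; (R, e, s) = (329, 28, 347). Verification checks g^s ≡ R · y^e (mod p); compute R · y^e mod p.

320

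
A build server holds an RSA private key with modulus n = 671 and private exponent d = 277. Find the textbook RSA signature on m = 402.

415

Squares mod 671: m^1≡402, m^2≡564, m^4≡42, m^8≡422, m^16≡269, m^32≡564, m^64≡42, m^128≡422, m^256≡269
277 = 256 + 16 + 4 + 1, so m^277 ≡ 269·269·42·402 ≡ 415 (mod 671)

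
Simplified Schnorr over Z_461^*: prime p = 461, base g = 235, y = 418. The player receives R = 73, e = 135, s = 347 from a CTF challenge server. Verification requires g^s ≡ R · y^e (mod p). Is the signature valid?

g^s mod p:
Squares mod 461: 235^1≡235, 235^2≡366, 235^4≡266, 235^8≡223, 235^16≡402, 235^32≡254, 235^64≡437, 235^128≡115, 235^256≡317
347 = 256 + 64 + 16 + 8 + 2 + 1, so 235^347 ≡ 317·437·402·223·366·235 ≡ 411 (mod 461)
R · y^e mod p:
Squares mod 461: 418^1≡418, 418^2≡5, 418^4≡25, 418^8≡164, 418^16≡158, 418^32≡70, 418^64≡290, 418^128≡198
135 = 128 + 4 + 2 + 1, so 418^135 ≡ 198·25·5·418 ≡ 199 (mod 461)
73·199 = 14527 ≡ 236 (mod 461)
411 ≠ 236; the check fails.

invalid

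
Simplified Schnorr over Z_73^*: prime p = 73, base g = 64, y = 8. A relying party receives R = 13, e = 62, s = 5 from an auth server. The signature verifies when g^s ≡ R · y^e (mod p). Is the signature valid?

invalid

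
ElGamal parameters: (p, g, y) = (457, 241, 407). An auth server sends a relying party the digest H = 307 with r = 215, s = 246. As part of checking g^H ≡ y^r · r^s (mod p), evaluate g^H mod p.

68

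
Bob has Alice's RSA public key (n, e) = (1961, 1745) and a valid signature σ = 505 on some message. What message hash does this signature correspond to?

1759

Squares mod 1961: σ^1≡505, σ^2≡95, σ^4≡1181, σ^8≡490, σ^16≡858, σ^32≡789, σ^64≡884, σ^128≡978, σ^256≡1477, σ^512≡897, σ^1024≡599
1745 = 1024 + 512 + 128 + 64 + 16 + 1, so σ^1745 ≡ 599·897·978·884·858·505 ≡ 1759 (mod 1961)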